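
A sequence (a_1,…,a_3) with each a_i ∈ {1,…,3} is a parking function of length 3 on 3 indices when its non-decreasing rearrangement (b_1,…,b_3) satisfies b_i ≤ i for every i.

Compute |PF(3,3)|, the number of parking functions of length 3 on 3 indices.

16

|PF(3,3)| = (3+1−3)·(3+1)^{3−1} = 1·16 = 16
Check (1,2,1) → sorted (1,1,2): b_i ≤ i ∀i, a PF.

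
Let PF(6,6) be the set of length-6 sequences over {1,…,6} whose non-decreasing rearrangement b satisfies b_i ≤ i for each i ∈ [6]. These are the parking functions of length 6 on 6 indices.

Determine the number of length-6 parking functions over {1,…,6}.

Count = (6−6+1)·(6+1)^(6−1) = 1×16807 = 16807 (Pollak)
E.g. (1,5,3,3,4,2) → sorted (1,2,3,3,4,5): b_i ≤ i ∀i, a PF.

16807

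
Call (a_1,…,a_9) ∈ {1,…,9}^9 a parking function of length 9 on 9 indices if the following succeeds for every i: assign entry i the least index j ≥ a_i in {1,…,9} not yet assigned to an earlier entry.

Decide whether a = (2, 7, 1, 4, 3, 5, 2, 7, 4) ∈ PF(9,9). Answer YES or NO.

YES

Rearranged: b = (1, 2, 2, 3, 4, 4, 5, 7, 7).
  b_1=1 ≤ 1
  b_2=2 ≤ 2
  b_3=2 ≤ 3
  b_4=3 ≤ 4
  b_5=4 ≤ 5
  b_6=4 ≤ 6
  b_7=5 ≤ 7
  b_8=7 ≤ 8
  b_9=7 ≤ 9
All bounds hold ⇒ YES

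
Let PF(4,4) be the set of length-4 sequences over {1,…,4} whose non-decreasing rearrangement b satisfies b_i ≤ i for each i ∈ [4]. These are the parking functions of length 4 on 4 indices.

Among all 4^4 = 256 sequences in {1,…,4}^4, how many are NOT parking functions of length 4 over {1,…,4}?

131

#PF = (4+1−4)·(4+1)^{4−1} = 1 · 125 = 125 (Konheim–Weiss)
Example (1,4,1,4) → sorted (1,1,4,4): b_3=4>3, not a PF.
Total 256; non-PF = 256−125 = 131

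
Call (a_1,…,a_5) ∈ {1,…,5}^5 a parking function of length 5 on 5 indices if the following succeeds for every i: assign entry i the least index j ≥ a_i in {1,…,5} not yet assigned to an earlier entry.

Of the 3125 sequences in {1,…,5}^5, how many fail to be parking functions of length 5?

|PF(5,5)| = (5−5+1)·(5+1)^(5−1) = 1×1296 = 1296 [KW]
Check (4,5,2,4,5) → sorted (2,4,4,5,5): b_1=2>1, not a PF.
5^5 − 1296 = 3125 − 1296 = 1829

1829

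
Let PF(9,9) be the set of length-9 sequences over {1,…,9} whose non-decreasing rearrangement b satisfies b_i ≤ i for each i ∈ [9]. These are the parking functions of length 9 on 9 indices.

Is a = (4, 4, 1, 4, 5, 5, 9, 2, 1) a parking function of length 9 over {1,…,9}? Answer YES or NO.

YES

Order a: b = (1, 1, 2, 4, 4, 4, 5, 5, 9).
  b_1=1 ≤ 1
  b_2=1 ≤ 2
  b_3=2 ≤ 3
  b_4=4 ≤ 4
  b_5=4 ≤ 5
  b_6=4 ≤ 6
  b_7=5 ≤ 7
  b_8=5 ≤ 8
  b_9=9 ≤ 9
All bounds hold ⇒ YES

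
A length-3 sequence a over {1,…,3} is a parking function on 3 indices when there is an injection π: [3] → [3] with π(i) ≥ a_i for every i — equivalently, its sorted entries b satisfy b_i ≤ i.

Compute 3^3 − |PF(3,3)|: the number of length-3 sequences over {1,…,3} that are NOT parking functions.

11

|PF| = (3−3+1)·(3+1)^(3−1) = 1×16 = 16 (Konheim–Weiss)
Example (2,2,2) → sorted (2,2,2): b_1=2>1, not a PF.
3^3 − 16 = 27 − 16 = 11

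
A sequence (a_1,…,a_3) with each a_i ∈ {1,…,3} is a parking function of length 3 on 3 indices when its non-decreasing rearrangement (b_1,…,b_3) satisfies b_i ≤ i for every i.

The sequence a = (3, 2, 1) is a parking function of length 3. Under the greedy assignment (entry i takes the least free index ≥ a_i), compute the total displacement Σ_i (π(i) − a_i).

0

Σπ = 3·4/2 = 6 (π permutes [3]); Σa = 3+2+1 = 6; disp = 6−6 = 0.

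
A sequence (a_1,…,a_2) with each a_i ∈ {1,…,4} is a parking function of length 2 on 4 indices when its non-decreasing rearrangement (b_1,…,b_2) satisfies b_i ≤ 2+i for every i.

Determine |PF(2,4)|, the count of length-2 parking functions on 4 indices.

|PF| = 3·5^1 = 3×5 = 15 [KW]
One tuple (2,2) → sorted (2,2): b_i ≤ 2+i ∀i, a PF.

15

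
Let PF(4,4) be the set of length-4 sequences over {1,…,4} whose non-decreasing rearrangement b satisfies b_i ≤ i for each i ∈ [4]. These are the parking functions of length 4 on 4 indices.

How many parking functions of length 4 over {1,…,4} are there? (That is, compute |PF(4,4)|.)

#PF = 1·5^3 = 1×125 = 125 (Pollak)
One tuple (3,1,3,2) → sorted (1,2,3,3): b_i ≤ i ∀i, a PF.

125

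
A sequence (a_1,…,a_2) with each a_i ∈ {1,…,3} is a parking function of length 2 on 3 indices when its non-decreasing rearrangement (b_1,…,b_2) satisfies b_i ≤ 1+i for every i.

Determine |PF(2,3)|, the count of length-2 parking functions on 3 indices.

#PF = (3−2+1)·(3+1)^(2−1) = 2×4 = 8 [KW]
E.g. (2,3) → sorted (2,3): b_i ≤ 1+i ∀i, a PF.

8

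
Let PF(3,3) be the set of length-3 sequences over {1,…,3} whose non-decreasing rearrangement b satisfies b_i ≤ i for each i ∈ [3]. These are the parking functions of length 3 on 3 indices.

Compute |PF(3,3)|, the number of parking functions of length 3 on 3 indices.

|PF(3,3)| = (3−3+1)·(3+1)^(3−1) = 1 · 16 = 16 (Konheim–Weiss)
Check (1,1,3) → sorted (1,1,3): b_i ≤ i ∀i, a PF.

16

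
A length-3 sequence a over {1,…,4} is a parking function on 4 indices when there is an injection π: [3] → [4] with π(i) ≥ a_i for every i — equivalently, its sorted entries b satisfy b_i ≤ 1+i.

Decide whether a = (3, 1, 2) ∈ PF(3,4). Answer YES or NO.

YES

Rearranged: b = (1, 2, 3).
  b_1=1 ≤ 2
  b_2=2 ≤ 3
  b_3=3 ≤ 4
All bounds hold ⇒ YES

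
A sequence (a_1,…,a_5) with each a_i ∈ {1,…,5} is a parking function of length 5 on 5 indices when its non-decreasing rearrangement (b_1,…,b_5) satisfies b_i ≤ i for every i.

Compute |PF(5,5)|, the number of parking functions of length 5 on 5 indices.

#PF = (5−5+1)·(5+1)^(5−1) = 1×1296 = 1296 (Pollak)
One tuple (3,4,1,2,4) → sorted (1,2,3,4,4): b_i ≤ i ∀i, a PF.

1296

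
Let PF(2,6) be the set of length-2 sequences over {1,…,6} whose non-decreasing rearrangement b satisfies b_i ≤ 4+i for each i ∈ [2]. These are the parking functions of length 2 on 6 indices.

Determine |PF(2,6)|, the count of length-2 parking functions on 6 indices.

35

Count = (7−2)·7^(2−1) = 5×7 = 35
Example (3,1) → sorted (1,3): b_i ≤ 4+i ∀i, a PF.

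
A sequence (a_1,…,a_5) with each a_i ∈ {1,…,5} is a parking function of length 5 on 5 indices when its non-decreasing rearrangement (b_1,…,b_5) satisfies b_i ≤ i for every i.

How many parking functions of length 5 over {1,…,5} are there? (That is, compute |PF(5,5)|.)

|PF(5,5)| = (5+1−5)·(5+1)^{5−1} = 1 · 1296 = 1296 (Pollak)
E.g. (2,3,1,4,4) → sorted (1,2,3,4,4): b_i ≤ i ∀i, a PF.

1296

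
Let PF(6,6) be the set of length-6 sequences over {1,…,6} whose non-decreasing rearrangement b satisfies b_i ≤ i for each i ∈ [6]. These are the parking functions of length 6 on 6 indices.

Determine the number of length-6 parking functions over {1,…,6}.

#PF = 1·7^5 = 1·16807 = 16807 (Pollak)
Example (1,5,2,4,4,1) → sorted (1,1,2,4,4,5): b_i ≤ i ∀i, a PF.

16807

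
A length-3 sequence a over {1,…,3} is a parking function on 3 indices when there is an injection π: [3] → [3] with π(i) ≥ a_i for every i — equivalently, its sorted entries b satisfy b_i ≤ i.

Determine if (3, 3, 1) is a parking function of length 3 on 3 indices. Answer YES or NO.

NO

Order a: b = (1, 3, 3).
  b_1=1 ≤ 1
  b_2=3 > 2
  fails at i=2 ⇒ NO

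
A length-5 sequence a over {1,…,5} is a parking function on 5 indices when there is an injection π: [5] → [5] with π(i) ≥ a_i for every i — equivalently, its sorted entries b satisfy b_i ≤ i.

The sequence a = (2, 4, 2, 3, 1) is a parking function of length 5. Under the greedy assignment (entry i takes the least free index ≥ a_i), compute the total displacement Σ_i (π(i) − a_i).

Σπ = 15 ({1..5} each once); Σa = 2+4+2+3+1 = 12; disp = 15−12 = 3.

3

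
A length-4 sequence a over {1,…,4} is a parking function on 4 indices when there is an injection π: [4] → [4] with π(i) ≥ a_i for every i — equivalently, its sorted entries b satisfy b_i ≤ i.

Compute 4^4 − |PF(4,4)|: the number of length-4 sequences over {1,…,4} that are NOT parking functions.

131

|PF(4,4)| = (4+1−4)·(4+1)^{4−1} = 1×125 = 125
E.g. (4,3,4,1) → sorted (1,3,4,4): b_2=3>2, not a PF.
Total 256; non-PF = 256−125 = 131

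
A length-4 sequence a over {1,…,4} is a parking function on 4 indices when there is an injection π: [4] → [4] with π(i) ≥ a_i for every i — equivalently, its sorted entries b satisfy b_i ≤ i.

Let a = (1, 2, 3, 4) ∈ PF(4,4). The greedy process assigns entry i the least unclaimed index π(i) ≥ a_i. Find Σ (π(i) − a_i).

Σπ = 10 ({1..4} each once); Σa = 1+2+3+4 = 10; disp = 10−10 = 0.

0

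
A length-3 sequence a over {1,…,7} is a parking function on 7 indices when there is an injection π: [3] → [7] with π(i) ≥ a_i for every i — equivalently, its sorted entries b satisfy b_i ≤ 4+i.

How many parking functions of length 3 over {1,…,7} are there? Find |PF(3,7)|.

|PF| = (7+1−3)·(7+1)^{3−1} = 5·64 = 320 [KW]
Example (4,5,3) → sorted (3,4,5): b_i ≤ 4+i ∀i, a PF.

320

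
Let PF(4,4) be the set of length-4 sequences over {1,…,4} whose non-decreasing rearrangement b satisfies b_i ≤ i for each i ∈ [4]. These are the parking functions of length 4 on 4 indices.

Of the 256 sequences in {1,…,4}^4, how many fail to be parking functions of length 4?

|PF(4,4)| = (4−4+1)·(4+1)^(4−1) = 1×125 = 125 (Pollak)
One tuple (2,4,3,4) → sorted (2,3,4,4): b_1=2>1, not a PF.
Total 256; non-PF = 256−125 = 131

131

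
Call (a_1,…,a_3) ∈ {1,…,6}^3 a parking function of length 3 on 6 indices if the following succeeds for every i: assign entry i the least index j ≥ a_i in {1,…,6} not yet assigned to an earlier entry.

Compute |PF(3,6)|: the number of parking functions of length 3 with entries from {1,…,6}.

196

|PF(3,6)| = 4·7^2 = 4·49 = 196 (Konheim–Weiss)
Example (6,1,4) → sorted (1,4,6): b_i ≤ 3+i ∀i, a PF.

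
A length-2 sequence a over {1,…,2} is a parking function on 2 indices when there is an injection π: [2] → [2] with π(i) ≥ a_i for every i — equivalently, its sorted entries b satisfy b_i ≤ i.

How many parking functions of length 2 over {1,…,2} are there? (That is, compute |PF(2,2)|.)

|PF| = (2+1−2)·(2+1)^{2−1} = 1 · 3 = 3 (Pollak)
Example (1,2) → sorted (1,2): b_i ≤ i ∀i, a PF.

3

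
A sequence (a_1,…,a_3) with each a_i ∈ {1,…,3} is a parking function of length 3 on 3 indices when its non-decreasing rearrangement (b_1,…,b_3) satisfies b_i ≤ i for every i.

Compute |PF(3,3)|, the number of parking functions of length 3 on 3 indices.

16

#PF = (4−3)·4^(3−1) = 1·16 = 16 [KW]
E.g. (1,3,1) → sorted (1,1,3): b_i ≤ i ∀i, a PF.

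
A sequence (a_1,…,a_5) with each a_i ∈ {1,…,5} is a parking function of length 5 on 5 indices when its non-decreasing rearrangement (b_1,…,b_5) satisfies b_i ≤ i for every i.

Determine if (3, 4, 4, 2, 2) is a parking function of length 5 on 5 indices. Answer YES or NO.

NO

Order a: b = (2, 2, 3, 4, 4).
  b_1=2 > 1
  fails at i=1 ⇒ NO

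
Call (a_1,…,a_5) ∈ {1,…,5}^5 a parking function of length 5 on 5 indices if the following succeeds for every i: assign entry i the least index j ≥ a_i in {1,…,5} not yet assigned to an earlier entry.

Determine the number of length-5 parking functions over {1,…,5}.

Count = (5−5+1)·(5+1)^(5−1) = 1 · 1296 = 1296
Check (3,4,1,3,1) → sorted (1,1,3,3,4): b_i ≤ i ∀i, a PF.

1296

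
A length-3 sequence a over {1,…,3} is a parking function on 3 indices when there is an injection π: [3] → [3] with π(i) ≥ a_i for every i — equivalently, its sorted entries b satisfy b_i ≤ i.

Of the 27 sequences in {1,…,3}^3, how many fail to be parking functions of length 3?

|PF(3,3)| = (4−3)·4^(3−1) = 1×16 = 16
Example (3,3,3) → sorted (3,3,3): b_1=3>1, not a PF.
3^3 − 16 = 27 − 16 = 11

11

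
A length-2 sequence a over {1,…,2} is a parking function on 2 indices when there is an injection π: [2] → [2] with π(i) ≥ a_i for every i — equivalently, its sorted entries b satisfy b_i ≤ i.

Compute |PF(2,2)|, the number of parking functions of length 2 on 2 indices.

|PF| = (2+1−2)·(2+1)^{2−1} = 1·3 = 3 (Konheim–Weiss)
E.g. (2,1) → sorted (1,2): b_i ≤ i ∀i, a PF.

3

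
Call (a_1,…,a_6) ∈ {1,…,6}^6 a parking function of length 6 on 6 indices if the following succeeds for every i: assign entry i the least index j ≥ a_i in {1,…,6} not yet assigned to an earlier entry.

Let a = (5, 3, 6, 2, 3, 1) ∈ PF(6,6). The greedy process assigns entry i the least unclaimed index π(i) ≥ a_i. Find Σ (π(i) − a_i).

Σπ = 21 ({1..6} each once); Σa = 5+3+6+2+3+1 = 20; disp = 21−20 = 1.

1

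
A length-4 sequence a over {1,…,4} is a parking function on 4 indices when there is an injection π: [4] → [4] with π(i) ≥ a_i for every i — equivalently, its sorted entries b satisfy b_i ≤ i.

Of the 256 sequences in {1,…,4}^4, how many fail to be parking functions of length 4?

Count = (4+1−4)·(4+1)^{4−1} = 1×125 = 125
Check (4,4,1,3) → sorted (1,3,4,4): b_2=3>2, not a PF.
Total 256; non-PF = 256−125 = 131

131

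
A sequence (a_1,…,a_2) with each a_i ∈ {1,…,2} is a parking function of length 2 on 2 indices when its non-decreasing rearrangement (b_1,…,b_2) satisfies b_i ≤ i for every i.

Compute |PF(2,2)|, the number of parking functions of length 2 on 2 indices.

Count = (2−2+1)·(2+1)^(2−1) = 1 · 3 = 3 (Konheim–Weiss)
One tuple (1,2) → sorted (1,2): b_i ≤ i ∀i, a PF.

3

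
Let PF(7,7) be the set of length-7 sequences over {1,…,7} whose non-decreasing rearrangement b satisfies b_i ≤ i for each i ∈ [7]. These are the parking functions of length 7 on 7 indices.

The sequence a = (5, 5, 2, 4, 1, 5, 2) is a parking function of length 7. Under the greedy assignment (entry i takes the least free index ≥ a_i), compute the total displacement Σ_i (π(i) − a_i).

Σπ = 7·8/2 = 28 (π permutes [7]); Σa = 5+5+2+4+1+5+2 = 24; disp = 28−24 = 4.

4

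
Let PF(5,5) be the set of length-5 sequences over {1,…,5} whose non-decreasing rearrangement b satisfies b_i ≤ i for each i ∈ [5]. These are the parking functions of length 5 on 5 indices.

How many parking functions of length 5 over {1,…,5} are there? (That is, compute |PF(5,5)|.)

1296

#PF = (6−5)·6^(5−1) = 1·1296 = 1296 (Konheim–Weiss)
One tuple (2,3,3,1,5) → sorted (1,2,3,3,5): b_i ≤ i ∀i, a PF.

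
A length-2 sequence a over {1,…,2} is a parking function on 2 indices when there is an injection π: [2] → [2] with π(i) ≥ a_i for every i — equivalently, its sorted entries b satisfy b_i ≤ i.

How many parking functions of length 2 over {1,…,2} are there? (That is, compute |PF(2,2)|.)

|PF(2,2)| = 1·3^1 = 1×3 = 3 (Konheim–Weiss)
E.g. (1,2) → sorted (1,2): b_i ≤ i ∀i, a PF.

3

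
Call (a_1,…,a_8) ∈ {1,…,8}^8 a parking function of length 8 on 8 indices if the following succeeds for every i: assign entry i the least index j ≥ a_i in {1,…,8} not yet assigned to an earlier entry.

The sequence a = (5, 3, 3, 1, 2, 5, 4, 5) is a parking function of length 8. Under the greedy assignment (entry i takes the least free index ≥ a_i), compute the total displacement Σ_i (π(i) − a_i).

Σπ = 8·9/2 = 36 (π permutes [8]); Σa = 5+3+3+1+2+5+4+5 = 28; disp = 36−28 = 8.

8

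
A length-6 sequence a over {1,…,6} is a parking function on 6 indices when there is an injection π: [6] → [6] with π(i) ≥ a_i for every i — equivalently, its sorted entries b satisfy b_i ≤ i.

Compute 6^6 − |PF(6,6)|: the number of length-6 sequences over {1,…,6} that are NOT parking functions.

|PF| = 1·7^5 = 1·16807 = 16807 (Pollak)
E.g. (4,4,6,6,5,6) → sorted (4,4,5,6,6,6): b_1=4>1, not a PF.
6^6 − 16807 = 46656 − 16807 = 29849

29849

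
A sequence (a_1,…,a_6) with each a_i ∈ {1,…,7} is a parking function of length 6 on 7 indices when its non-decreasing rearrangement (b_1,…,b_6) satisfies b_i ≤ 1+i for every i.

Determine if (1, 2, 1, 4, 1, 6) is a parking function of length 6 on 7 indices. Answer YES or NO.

YES

Rearranged: b = (1, 1, 1, 2, 4, 6).
  b_1=1 ≤ 2
  b_2=1 ≤ 3
  b_3=1 ≤ 4
  b_4=2 ≤ 5
  b_5=4 ≤ 6
  b_6=6 ≤ 7
All bounds hold ⇒ YES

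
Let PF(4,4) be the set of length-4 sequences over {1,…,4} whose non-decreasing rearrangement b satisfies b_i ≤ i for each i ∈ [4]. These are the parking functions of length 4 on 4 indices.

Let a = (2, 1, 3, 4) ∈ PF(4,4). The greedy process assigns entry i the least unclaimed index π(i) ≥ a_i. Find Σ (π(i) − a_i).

0

Σπ(i) = 1+…+4 = 10; Σa = 2+1+3+4 = 10; disp = 10−10 = 0.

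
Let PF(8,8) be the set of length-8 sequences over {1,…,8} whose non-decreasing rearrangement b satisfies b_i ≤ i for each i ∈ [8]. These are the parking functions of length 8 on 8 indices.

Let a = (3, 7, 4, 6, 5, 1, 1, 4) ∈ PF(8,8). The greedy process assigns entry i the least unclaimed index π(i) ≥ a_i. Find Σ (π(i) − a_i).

Σπ(i) = 1+…+8 = 36; Σa = 3+7+4+6+5+1+1+4 = 31; disp = 36−31 = 5.

5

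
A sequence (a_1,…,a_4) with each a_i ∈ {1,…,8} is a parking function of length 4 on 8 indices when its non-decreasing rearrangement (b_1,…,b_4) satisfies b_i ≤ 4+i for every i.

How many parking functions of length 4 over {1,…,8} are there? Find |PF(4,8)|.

#PF = 5·9^3 = 5·729 = 3645 (Pollak)
Example (3,8,7,3) → sorted (3,3,7,8): b_i ≤ 4+i ∀i, a PF.

3645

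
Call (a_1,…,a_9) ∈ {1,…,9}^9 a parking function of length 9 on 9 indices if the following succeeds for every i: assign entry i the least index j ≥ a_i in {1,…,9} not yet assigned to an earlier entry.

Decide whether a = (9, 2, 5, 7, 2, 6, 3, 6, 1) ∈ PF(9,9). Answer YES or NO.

Rearranged: b = (1, 2, 2, 3, 5, 6, 6, 7, 9).
  b_1=1 ≤ 1
  b_2=2 ≤ 2
  b_3=2 ≤ 3
  b_4=3 ≤ 4
  b_5=5 ≤ 5
  b_6=6 ≤ 6
  b_7=6 ≤ 7
  b_8=7 ≤ 8
  b_9=9 ≤ 9
All bounds hold ⇒ YES

YES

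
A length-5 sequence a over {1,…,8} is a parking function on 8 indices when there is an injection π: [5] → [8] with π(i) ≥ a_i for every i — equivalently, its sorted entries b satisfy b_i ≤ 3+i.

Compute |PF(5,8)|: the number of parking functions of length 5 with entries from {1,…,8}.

|PF(5,8)| = 4·9^4 = 4 · 6561 = 26244 (Pollak)
One tuple (2,1,7,4,1) → sorted (1,1,2,4,7): b_i ≤ 3+i ∀i, a PF.

26244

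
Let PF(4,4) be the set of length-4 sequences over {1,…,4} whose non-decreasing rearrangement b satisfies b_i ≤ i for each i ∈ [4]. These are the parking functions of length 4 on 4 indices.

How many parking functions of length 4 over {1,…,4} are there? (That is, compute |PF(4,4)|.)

#PF = (4−4+1)·(4+1)^(4−1) = 1·125 = 125 (Pollak)
One tuple (1,4,3,2) → sorted (1,2,3,4): b_i ≤ i ∀i, a PF.

125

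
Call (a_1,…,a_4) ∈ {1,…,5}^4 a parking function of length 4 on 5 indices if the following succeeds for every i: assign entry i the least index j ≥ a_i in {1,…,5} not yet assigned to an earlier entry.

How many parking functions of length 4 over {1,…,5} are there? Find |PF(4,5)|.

|PF| = (6−4)·6^(4−1) = 2×216 = 432
One tuple (3,5,2,1) → sorted (1,2,3,5): b_i ≤ 1+i ∀i, a PF.

432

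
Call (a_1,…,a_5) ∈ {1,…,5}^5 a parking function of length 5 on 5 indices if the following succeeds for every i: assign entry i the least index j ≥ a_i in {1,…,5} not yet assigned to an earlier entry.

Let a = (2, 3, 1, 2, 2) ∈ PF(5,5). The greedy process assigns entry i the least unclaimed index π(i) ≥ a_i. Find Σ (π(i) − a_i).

5

Σπ = 5·6/2 = 15 (π permutes [5]); Σa = 2+3+1+2+2 = 10; disp = 15−10 = 5.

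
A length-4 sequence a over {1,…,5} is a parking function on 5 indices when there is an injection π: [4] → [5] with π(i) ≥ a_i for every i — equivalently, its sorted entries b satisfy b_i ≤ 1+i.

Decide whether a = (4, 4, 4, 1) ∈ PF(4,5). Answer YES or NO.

Order a: b = (1, 4, 4, 4).
  b_1=1 ≤ 2
  b_2=4 > 3
  fails at i=2 ⇒ NO

NO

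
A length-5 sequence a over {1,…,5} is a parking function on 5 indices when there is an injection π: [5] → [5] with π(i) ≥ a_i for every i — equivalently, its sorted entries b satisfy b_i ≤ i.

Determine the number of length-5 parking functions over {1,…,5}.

1296

#PF = 1·6^4 = 1 · 1296 = 1296 (Pollak)
Example (4,1,1,1,3) → sorted (1,1,1,3,4): b_i ≤ i ∀i, a PF.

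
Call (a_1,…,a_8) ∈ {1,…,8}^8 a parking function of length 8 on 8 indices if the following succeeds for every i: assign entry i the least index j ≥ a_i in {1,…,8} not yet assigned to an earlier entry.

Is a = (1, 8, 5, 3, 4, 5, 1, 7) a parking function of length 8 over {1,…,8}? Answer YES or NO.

YES

Order a: b = (1, 1, 3, 4, 5, 5, 7, 8).
  b_1=1 ≤ 1
  b_2=1 ≤ 2
  b_3=3 ≤ 3
  b_4=4 ≤ 4
  b_5=5 ≤ 5
  b_6=5 ≤ 6
  b_7=7 ≤ 7
  b_8=8 ≤ 8
All bounds hold ⇒ YES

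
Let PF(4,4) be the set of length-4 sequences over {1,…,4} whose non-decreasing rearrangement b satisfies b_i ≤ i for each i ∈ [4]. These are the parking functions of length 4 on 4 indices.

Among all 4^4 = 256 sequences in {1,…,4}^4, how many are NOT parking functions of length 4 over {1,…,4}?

131

|PF| = 1·5^3 = 1×125 = 125
Check (4,4,3,4) → sorted (3,4,4,4): b_1=3>1, not a PF.
Total 256; non-PF = 256−125 = 131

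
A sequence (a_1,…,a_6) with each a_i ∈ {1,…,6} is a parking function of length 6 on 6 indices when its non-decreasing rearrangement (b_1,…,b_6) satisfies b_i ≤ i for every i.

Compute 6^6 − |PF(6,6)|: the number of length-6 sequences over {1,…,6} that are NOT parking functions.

Count = (6+1−6)·(6+1)^{6−1} = 1×16807 = 16807
One tuple (6,6,3,3,6,6) → sorted (3,3,6,6,6,6): b_1=3>1, not a PF.
Total 46656; non-PF = 46656−16807 = 29849

29849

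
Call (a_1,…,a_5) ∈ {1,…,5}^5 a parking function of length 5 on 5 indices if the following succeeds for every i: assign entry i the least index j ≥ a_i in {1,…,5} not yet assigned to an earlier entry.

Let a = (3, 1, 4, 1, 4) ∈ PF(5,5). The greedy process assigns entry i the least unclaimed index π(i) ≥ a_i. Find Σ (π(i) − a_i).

Σπ(i) = 1+…+5 = 15; Σa = 3+1+4+1+4 = 13; disp = 15−13 = 2.

2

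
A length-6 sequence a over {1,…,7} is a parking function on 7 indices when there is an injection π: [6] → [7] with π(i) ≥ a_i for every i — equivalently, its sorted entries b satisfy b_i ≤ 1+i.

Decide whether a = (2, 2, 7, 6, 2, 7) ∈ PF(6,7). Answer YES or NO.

Order a: b = (2, 2, 2, 6, 7, 7).
  b_1=2 ≤ 2
  b_2=2 ≤ 3
  b_3=2 ≤ 4
  b_4=6 > 5
  fails at i=4 ⇒ NO

NO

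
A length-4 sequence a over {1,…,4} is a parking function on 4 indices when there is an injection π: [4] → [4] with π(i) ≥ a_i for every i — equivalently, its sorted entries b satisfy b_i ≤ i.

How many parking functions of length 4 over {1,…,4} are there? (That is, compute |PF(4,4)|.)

125

|PF(4,4)| = (5−4)·5^(4−1) = 1×125 = 125 (Konheim–Weiss)
Check (1,2,1,1) → sorted (1,1,1,2): b_i ≤ i ∀i, a PF.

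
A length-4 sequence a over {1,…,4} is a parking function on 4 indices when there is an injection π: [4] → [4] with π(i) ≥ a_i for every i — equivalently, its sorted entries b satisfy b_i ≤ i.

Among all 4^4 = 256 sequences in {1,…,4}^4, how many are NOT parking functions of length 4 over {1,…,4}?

131

#PF = 1·5^3 = 1·125 = 125
One tuple (4,4,3,2) → sorted (2,3,4,4): b_1=2>1, not a PF.
So 256 − 125 = 131 fail.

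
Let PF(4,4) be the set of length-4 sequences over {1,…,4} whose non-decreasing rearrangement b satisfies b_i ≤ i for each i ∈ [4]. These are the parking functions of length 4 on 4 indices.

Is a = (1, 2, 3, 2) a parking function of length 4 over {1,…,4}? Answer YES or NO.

Order a: b = (1, 2, 2, 3).
  b_1=1 ≤ 1
  b_2=2 ≤ 2
  b_3=2 ≤ 3
  b_4=3 ≤ 4
All bounds hold ⇒ YES

YES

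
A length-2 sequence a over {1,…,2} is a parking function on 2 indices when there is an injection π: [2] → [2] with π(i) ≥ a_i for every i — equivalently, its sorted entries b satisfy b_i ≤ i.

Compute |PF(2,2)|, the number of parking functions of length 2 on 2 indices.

Count = (2+1−2)·(2+1)^{2−1} = 1 · 3 = 3 (Konheim–Weiss)
E.g. (2,1) → sorted (1,2): b_i ≤ i ∀i, a PF.

3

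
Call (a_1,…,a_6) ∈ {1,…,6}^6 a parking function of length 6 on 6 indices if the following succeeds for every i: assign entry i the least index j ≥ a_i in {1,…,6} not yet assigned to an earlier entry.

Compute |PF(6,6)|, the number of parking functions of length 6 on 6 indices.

16807

|PF(6,6)| = 1·7^5 = 1·16807 = 16807 (Pollak)
E.g. (4,4,2,1,3,2) → sorted (1,2,2,3,4,4): b_i ≤ i ∀i, a PF.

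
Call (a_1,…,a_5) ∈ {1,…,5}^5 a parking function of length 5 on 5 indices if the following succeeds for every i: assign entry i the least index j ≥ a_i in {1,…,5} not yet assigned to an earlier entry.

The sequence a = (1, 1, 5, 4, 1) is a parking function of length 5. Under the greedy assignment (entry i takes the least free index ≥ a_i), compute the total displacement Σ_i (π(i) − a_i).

3

Σπ = 5·6/2 = 15 (π permutes [5]); Σa = 1+1+5+4+1 = 12; disp = 15−12 = 3.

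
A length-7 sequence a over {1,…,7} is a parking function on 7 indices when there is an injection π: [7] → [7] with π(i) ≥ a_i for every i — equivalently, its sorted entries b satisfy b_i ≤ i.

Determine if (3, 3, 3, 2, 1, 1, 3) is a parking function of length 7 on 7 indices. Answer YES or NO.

YES

Rearranged: b = (1, 1, 2, 3, 3, 3, 3).
  b_1=1 ≤ 1
  b_2=1 ≤ 2
  b_3=2 ≤ 3
  b_4=3 ≤ 4
  b_5=3 ≤ 5
  b_6=3 ≤ 6
  b_7=3 ≤ 7
All bounds hold ⇒ YES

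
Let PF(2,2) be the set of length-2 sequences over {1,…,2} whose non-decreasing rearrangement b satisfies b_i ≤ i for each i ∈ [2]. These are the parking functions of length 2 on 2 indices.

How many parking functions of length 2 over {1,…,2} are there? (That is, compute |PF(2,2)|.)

3

|PF| = (3−2)·3^(2−1) = 1×3 = 3 (Konheim–Weiss)
One tuple (2,1) → sorted (1,2): b_i ≤ i ∀i, a PF.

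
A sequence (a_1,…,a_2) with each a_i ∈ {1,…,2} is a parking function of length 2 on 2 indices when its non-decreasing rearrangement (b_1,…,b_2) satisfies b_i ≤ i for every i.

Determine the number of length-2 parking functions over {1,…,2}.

3

|PF(2,2)| = (2+1−2)·(2+1)^{2−1} = 1×3 = 3
E.g. (2,1) → sorted (1,2): b_i ≤ i ∀i, a PF.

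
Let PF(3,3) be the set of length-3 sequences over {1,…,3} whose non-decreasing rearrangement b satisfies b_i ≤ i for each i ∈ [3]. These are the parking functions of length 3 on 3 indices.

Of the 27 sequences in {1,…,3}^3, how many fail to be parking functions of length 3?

11

|PF(3,3)| = 1·4^2 = 1×16 = 16 [KW]
Check (3,3,3) → sorted (3,3,3): b_1=3>1, not a PF.
So 27 − 16 = 11 fail.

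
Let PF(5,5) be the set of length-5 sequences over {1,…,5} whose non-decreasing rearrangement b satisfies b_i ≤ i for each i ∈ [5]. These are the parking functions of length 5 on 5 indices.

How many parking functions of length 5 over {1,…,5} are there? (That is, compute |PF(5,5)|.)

1296

|PF(5,5)| = (5+1−5)·(5+1)^{5−1} = 1·1296 = 1296 (Pollak)
One tuple (1,1,2,3,2) → sorted (1,1,2,2,3): b_i ≤ i ∀i, a PF.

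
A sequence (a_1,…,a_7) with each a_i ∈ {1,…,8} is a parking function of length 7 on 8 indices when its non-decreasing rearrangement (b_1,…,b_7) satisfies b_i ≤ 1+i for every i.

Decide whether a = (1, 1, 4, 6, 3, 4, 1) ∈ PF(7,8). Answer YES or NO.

Sorted: b = (1, 1, 1, 3, 4, 4, 6).
  b_1=1 ≤ 2
  b_2=1 ≤ 3
  b_3=1 ≤ 4
  b_4=3 ≤ 5
  b_5=4 ≤ 6
  b_6=4 ≤ 7
  b_7=6 ≤ 8
All bounds hold ⇒ YES

YES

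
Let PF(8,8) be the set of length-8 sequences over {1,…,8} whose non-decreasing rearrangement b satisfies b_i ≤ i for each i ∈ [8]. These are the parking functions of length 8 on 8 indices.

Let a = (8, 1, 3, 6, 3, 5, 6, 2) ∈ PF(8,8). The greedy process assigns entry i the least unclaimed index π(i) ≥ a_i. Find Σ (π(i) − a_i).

Σπ = 36 ({1..8} each once); Σa = 8+1+3+6+3+5+6+2 = 34; disp = 36−34 = 2.

2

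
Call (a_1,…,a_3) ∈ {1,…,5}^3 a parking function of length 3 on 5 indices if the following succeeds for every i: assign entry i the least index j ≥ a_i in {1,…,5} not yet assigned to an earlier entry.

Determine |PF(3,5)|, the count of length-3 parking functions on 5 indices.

Count = 3·6^2 = 3 · 36 = 108 [KW]
Check (1,3,1) → sorted (1,1,3): b_i ≤ 2+i ∀i, a PF.

108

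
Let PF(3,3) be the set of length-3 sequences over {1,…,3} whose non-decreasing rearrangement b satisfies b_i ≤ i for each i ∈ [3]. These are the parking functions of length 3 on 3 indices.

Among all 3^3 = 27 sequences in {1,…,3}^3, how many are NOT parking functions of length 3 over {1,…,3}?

#PF = (3−3+1)·(3+1)^(3−1) = 1×16 = 16 [KW]
Example (3,2,3) → sorted (2,3,3): b_1=2>1, not a PF.
So 27 − 16 = 11 fail.

11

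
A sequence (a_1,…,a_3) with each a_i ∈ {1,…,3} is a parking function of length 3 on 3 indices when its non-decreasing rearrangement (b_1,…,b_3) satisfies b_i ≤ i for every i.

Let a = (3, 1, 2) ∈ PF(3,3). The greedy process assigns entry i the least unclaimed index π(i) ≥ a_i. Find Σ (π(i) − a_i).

Σπ = 3·4/2 = 6 (π permutes [3]); Σa = 3+1+2 = 6; disp = 6−6 = 0.

0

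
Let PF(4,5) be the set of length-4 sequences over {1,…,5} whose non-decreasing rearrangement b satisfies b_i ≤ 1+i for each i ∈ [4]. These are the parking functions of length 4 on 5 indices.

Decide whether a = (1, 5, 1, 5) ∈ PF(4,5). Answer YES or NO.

NO

Sorted: b = (1, 1, 5, 5).
  b_1=1 ≤ 2
  b_2=1 ≤ 3
  b_3=5 > 4
  fails at i=3 ⇒ NO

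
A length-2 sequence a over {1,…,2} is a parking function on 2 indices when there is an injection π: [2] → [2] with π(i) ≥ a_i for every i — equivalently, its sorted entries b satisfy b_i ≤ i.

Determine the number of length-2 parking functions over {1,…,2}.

#PF = (3−2)·3^(2−1) = 1·3 = 3 (Pollak)
E.g. (1,2) → sorted (1,2): b_i ≤ i ∀i, a PF.

3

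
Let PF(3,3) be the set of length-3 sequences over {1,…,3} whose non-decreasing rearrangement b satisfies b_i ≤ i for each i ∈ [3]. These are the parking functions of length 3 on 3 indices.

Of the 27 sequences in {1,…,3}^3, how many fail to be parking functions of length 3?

11

#PF = (4−3)·4^(3−1) = 1·16 = 16 (Konheim–Weiss)
E.g. (3,1,3) → sorted (1,3,3): b_2=3>2, not a PF.
So 27 − 16 = 11 fail.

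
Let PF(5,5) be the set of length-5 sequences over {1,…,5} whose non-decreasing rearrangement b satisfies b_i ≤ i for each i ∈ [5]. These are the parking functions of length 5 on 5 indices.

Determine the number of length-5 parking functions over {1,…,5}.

Count = (5−5+1)·(5+1)^(5−1) = 1×1296 = 1296 (Konheim–Weiss)
E.g. (2,3,4,2,1) → sorted (1,2,2,3,4): b_i ≤ i ∀i, a PF.

1296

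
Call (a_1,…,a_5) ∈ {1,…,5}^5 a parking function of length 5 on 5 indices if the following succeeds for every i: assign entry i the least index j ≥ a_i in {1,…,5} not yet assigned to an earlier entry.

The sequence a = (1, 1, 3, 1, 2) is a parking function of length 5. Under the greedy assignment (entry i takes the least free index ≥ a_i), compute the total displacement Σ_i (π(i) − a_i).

7

Σπ = 15 ({1..5} each once); Σa = 1+1+3+1+2 = 8; disp = 15−8 = 7.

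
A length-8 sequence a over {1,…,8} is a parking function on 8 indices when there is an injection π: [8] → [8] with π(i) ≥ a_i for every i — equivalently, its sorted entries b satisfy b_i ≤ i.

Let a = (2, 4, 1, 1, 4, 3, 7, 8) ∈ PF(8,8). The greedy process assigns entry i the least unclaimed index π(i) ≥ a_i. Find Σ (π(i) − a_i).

Σπ = 8·9/2 = 36 (π permutes [8]); Σa = 2+4+1+1+4+3+7+8 = 30; disp = 36−30 = 6.

6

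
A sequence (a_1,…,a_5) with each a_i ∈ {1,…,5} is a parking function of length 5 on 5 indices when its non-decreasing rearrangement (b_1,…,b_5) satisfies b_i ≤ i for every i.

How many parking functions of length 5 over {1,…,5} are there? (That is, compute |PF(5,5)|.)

1296

|PF| = (5+1−5)·(5+1)^{5−1} = 1×1296 = 1296 (Konheim–Weiss)
E.g. (4,1,3,5,1) → sorted (1,1,3,4,5): b_i ≤ i ∀i, a PF.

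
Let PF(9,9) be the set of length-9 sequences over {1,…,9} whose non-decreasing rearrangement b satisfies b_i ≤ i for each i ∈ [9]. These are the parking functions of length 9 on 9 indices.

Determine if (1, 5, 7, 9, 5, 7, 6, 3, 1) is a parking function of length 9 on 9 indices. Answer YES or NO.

Rearranged: b = (1, 1, 3, 5, 5, 6, 7, 7, 9).
  b_1=1 ≤ 1
  b_2=1 ≤ 2
  b_3=3 ≤ 3
  b_4=5 > 4
  fails at i=4 ⇒ NO

NO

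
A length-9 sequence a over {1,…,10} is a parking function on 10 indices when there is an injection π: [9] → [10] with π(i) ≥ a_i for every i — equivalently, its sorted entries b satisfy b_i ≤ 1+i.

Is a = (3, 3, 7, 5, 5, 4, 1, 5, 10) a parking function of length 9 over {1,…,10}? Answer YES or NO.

YES

Sorted: b = (1, 3, 3, 4, 5, 5, 5, 7, 10).
  b_1=1 ≤ 2
  b_2=3 ≤ 3
  b_3=3 ≤ 4
  b_4=4 ≤ 5
  b_5=5 ≤ 6
  b_6=5 ≤ 7
  b_7=5 ≤ 8
  b_8=7 ≤ 9
  b_9=10 ≤ 10
All bounds hold ⇒ YES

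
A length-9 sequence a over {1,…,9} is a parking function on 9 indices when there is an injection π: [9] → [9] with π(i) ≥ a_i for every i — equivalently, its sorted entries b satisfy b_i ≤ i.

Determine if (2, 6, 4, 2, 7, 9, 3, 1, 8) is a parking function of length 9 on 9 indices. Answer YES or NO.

Sorted: b = (1, 2, 2, 3, 4, 6, 7, 8, 9).
  b_1=1 ≤ 1
  b_2=2 ≤ 2
  b_3=2 ≤ 3
  b_4=3 ≤ 4
  b_5=4 ≤ 5
  b_6=6 ≤ 6
  b_7=7 ≤ 7
  b_8=8 ≤ 8
  b_9=9 ≤ 9
All bounds hold ⇒ YES

YES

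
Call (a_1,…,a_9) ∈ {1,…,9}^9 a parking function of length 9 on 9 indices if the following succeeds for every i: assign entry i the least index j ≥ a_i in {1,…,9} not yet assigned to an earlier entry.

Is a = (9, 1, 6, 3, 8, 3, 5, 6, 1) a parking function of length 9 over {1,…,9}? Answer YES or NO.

YES

Rearranged: b = (1, 1, 3, 3, 5, 6, 6, 8, 9).
  b_1=1 ≤ 1
  b_2=1 ≤ 2
  b_3=3 ≤ 3
  b_4=3 ≤ 4
  b_5=5 ≤ 5
  b_6=6 ≤ 6
  b_7=6 ≤ 7
  b_8=8 ≤ 8
  b_9=9 ≤ 9
All bounds hold ⇒ YES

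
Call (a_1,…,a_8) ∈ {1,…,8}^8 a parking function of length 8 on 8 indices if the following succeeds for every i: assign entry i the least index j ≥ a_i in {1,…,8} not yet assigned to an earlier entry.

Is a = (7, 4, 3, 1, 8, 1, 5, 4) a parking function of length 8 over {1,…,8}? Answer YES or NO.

Sorted: b = (1, 1, 3, 4, 4, 5, 7, 8).
  b_1=1 ≤ 1
  b_2=1 ≤ 2
  b_3=3 ≤ 3
  b_4=4 ≤ 4
  b_5=4 ≤ 5
  b_6=5 ≤ 6
  b_7=7 ≤ 7
  b_8=8 ≤ 8
All bounds hold ⇒ YES

YES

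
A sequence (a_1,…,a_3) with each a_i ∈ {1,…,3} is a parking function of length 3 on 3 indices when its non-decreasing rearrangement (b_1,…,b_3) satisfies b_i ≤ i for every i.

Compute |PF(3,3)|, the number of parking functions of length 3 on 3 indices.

#PF = (3−3+1)·(3+1)^(3−1) = 1·16 = 16 (Pollak)
E.g. (1,2,3) → sorted (1,2,3): b_i ≤ i ∀i, a PF.

16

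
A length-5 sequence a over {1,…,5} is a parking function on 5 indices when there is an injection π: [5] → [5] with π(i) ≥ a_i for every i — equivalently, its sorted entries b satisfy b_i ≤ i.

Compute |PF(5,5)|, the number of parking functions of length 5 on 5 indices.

1296

|PF| = (5+1−5)·(5+1)^{5−1} = 1×1296 = 1296 [KW]
One tuple (4,2,3,1,5) → sorted (1,2,3,4,5): b_i ≤ i ∀i, a PF.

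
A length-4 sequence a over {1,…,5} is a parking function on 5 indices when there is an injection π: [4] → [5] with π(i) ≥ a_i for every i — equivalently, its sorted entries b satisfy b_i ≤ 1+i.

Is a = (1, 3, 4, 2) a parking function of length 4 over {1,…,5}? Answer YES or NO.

YES

Order a: b = (1, 2, 3, 4).
  b_1=1 ≤ 2
  b_2=2 ≤ 3
  b_3=3 ≤ 4
  b_4=4 ≤ 5
All bounds hold ⇒ YES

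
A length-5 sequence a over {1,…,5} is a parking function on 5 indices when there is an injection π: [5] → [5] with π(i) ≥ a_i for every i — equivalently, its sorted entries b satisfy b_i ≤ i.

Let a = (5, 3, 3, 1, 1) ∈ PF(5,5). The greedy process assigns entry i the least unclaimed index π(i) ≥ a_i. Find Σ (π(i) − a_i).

2

Σπ = 5·6/2 = 15 (π permutes [5]); Σa = 5+3+3+1+1 = 13; disp = 15−13 = 2.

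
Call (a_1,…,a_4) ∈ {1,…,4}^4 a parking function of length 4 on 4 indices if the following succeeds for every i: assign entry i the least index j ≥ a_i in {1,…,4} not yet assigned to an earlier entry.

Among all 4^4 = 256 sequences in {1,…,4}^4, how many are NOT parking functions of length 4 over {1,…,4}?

Count = (4−4+1)·(4+1)^(4−1) = 1×125 = 125
E.g. (3,2,3,3) → sorted (2,3,3,3): b_1=2>1, not a PF.
4^4 − 125 = 256 − 125 = 131

131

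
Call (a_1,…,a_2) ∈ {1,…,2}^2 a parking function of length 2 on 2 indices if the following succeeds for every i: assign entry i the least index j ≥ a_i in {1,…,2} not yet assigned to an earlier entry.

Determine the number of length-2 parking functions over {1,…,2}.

Count = (2+1−2)·(2+1)^{2−1} = 1 · 3 = 3 (Pollak)
Example (1,1) → sorted (1,1): b_i ≤ i ∀i, a PF.

3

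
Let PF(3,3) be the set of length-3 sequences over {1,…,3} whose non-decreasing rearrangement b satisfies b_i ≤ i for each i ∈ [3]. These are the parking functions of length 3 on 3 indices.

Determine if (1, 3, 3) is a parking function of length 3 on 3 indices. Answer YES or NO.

Rearranged: b = (1, 3, 3).
  b_1=1 ≤ 1
  b_2=3 > 2
  fails at i=2 ⇒ NO

NO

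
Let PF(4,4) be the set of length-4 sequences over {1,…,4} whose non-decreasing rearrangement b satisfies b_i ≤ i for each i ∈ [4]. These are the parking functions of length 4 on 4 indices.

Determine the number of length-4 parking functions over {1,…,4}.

#PF = (4+1−4)·(4+1)^{4−1} = 1·125 = 125 (Pollak)
Check (2,1,3,2) → sorted (1,2,2,3): b_i ≤ i ∀i, a PF.

125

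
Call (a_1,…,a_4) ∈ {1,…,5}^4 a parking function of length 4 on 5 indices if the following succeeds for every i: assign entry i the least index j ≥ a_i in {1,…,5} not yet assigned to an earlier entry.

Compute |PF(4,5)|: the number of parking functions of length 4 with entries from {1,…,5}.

432

#PF = (5+1−4)·(5+1)^{4−1} = 2×216 = 432 (Pollak)
E.g. (4,2,1,2) → sorted (1,2,2,4): b_i ≤ 1+i ∀i, a PF.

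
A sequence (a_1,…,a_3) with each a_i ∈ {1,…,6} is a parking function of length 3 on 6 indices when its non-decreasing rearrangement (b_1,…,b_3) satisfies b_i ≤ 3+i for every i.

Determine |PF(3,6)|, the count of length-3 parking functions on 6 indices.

196

#PF = (7−3)·7^(3−1) = 4 · 49 = 196 [KW]
Check (4,6,2) → sorted (2,4,6): b_i ≤ 3+i ∀i, a PF.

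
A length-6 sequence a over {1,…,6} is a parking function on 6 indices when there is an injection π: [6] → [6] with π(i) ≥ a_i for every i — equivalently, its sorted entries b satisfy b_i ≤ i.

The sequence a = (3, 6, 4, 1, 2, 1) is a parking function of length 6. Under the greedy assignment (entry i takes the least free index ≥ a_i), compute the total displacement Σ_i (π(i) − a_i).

4

Σπ(i) = 1+…+6 = 21; Σa = 3+6+4+1+2+1 = 17; disp = 21−17 = 4.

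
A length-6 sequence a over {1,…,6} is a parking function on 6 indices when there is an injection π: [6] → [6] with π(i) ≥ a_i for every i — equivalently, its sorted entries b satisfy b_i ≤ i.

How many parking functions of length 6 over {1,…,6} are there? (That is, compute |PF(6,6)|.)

16807

Count = (7−6)·7^(6−1) = 1×16807 = 16807 [KW]
E.g. (5,4,3,6,1,1) → sorted (1,1,3,4,5,6): b_i ≤ i ∀i, a PF.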